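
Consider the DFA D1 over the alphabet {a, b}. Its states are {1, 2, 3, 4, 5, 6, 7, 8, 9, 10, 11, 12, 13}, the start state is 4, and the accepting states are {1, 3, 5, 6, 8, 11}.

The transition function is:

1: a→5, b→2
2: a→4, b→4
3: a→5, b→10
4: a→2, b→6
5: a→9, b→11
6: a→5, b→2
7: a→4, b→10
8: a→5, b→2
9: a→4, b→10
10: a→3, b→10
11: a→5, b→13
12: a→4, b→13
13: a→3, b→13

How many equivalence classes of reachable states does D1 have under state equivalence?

Reachable states from the start: {2,3,4,5,6,9,10,11,13}. Unreachable: {1,7,8,12} — drop them.
Start with accepting vs non-accepting: {3,5,6,11} | {2,4,9,10,13}.
On input a, block {3,5,6,11} splits into {3,6,11} and {5}.
On input a, block {2,4,9,10,13} splits into {2,4,9} and {10,13}.
On input b, block {3,6,11} splits into {3,11} and {6}.
On input b, block {2,4,9} splits into {2} and {4} and {9}.
The partition is now stable with 7 blocks: {3,11} | {2} | {5} | {10,13} | {6} | {4} | {9}.

7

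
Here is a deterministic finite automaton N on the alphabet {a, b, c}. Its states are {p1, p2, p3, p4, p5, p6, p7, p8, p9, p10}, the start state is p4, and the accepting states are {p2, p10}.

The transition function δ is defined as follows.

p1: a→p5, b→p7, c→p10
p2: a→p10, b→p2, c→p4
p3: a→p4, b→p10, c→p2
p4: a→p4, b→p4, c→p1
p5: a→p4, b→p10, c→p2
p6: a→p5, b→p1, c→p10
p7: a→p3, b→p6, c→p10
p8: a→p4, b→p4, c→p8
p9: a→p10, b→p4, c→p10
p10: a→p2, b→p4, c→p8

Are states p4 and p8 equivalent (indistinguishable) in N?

Reachable states from the start: {p1,p2,p3,p4,p5,p6,p7,p8,p10}. Unreachable: {p9} — drop them.
P0 = {p2,p10} | {p1,p3,p4,p5,p6,p7,p8}.
Refine {p2,p10} on symbol b: members go to different blocks, giving {p2} and {p10}.
On input b, block {p1,p3,p4,p5,p6,p7,p8} splits into {p1,p4,p6,p7,p8} and {p3,p5}.
Refine {p1,p4,p6,p7,p8} on symbol a: members go to different blocks, giving {p1,p6,p7} and {p4,p8}.
On input c, block {p4,p8} splits into {p4} and {p8}.
No further refinement is possible. Final partition (6 blocks): {p2} | {p1,p6,p7} | {p10} | {p3,p5} | {p4} | {p8}.
p4 and p8 end up in different blocks, so they are distinguishable. For instance, the string 'cc' is accepted from only p4.

No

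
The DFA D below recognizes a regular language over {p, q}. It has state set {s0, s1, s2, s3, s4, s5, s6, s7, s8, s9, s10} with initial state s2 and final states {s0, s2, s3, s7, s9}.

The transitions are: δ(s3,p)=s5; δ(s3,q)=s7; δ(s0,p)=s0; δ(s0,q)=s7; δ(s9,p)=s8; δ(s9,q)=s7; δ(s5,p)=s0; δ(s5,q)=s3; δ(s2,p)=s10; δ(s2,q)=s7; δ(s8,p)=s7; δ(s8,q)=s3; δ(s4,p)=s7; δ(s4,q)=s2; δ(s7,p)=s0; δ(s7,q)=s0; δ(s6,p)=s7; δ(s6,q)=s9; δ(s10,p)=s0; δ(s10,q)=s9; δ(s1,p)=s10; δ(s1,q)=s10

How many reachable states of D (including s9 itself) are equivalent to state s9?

States {s1,s4,s6} cannot be reached from the start state, so discard them.
P0 = {s0,s2,s3,s7,s9} | {s5,s8,s10}.
Split {s0,s2,s3,s7,s9} by δ(·,p) → {s2,s3,s9} and {s0,s7}.
Stable partition: {s2,s3,s9} | {s5,s8,s10} | {s0,s7} — 3 equivalence classes.
The equivalence class containing s9 is {s2,s3,s9}, of size 3.

3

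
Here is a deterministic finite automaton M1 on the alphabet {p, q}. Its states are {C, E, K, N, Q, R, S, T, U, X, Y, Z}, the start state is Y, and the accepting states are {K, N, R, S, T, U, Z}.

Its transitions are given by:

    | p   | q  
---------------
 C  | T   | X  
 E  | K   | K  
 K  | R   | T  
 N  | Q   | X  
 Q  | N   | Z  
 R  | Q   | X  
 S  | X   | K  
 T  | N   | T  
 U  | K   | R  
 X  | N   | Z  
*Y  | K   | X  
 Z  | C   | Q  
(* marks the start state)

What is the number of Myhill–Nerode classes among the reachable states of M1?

States {E,S,U} cannot be reached from the start state, so discard them.
Initial partition by acceptance: {K,N,R,T,Z} | {C,Q,X,Y}.
Refine {K,N,R,T,Z} on symbol p: members go to different blocks, giving {N,R,Z} and {K,T}.
On input p, block {C,Q,X,Y} splits into {C,Y} and {Q,X}.
Split {N,R,Z} by δ(·,p) → {N,R} and {Z}.
No further refinement is possible. Final partition (5 blocks): {N,R} | {C,Y} | {K,T} | {Q,X} | {Z}.

5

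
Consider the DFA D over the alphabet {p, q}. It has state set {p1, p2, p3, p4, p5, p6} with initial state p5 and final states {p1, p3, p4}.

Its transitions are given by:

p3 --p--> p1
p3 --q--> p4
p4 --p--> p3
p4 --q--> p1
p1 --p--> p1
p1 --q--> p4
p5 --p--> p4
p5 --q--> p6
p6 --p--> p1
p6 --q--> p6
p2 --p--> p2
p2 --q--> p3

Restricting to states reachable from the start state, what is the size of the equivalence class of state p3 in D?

First remove the unreachable states {p2}; 5 states remain.
Start with accepting vs non-accepting: {p1,p3,p4} | {p5,p6}.
No further refinement is possible. Final partition (2 blocks): {p1,p3,p4} | {p5,p6}.
The equivalence class containing p3 is {p1,p3,p4}, of size 3.

3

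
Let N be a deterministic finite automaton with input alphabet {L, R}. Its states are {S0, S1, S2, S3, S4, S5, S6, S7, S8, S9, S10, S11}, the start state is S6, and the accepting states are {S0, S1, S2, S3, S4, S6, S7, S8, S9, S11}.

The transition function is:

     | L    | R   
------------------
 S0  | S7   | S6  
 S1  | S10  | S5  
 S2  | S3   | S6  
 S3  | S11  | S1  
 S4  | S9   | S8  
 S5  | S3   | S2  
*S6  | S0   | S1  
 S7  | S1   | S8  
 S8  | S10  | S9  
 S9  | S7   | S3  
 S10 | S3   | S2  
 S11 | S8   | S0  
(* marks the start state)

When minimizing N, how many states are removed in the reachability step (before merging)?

1

Starting at S6 and following transitions, the reachable set is {S0, S1, S2, S3, S5, S6, S7, S8, S9, S10, S11}. That leaves S4 unreachable — 1 in total.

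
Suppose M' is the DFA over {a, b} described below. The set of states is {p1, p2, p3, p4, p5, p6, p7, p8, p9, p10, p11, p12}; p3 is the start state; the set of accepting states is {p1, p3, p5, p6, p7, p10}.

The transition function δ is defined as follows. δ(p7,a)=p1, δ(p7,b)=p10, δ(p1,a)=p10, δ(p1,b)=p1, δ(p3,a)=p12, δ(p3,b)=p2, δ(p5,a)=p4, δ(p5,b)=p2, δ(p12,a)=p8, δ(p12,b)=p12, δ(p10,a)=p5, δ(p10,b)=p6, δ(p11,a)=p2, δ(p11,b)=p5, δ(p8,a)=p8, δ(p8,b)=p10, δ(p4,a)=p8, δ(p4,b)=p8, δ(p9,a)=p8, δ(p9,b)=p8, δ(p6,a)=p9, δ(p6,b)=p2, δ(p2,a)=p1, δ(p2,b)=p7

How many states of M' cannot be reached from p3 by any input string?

1

Starting at p3 and following transitions, the reachable set is {p1, p2, p3, p4, p5, p6, p7, p8, p9, p10, p12}. That leaves p11 unreachable — 1 in total.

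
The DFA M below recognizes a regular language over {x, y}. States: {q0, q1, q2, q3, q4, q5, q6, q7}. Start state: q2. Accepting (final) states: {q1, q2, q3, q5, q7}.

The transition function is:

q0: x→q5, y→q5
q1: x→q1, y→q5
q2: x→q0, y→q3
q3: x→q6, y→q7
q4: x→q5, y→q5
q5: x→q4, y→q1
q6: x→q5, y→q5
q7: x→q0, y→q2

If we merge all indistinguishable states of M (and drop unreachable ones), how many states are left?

All states are reachable from the start state.
Initial partition by acceptance: {q1,q2,q3,q5,q7} | {q0,q4,q6}.
Refine {q1,q2,q3,q5,q7} on symbol x: members go to different blocks, giving {q2,q3,q5,q7} and {q1}.
Refine {q2,q3,q5,q7} on symbol y: members go to different blocks, giving {q2,q3,q7} and {q5}.
Stable partition: {q2,q3,q7} | {q0,q4,q6} | {q1} | {q5} — 4 equivalence classes.

4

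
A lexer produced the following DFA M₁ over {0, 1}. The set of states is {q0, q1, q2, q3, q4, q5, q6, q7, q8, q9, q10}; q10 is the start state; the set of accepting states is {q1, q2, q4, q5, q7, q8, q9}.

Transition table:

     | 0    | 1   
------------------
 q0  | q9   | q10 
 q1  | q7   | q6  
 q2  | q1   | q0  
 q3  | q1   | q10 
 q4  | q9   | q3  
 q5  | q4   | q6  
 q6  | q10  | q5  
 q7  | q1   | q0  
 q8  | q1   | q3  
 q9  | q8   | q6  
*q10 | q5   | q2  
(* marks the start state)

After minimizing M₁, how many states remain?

Every state is reachable, so we keep all 11.
Start with accepting vs non-accepting: {q1,q2,q4,q5,q7,q8,q9} | {q0,q3,q6,q10}.
Split {q0,q3,q6,q10} by δ(·,0) → {q0,q3,q10} and {q6}.
Split {q1,q2,q4,q5,q7,q8,q9} by δ(·,1) → {q2,q4,q7,q8} and {q1,q5,q9}.
Split {q0,q3,q10} by δ(·,1) → {q0,q3} and {q10}.
The partition is now stable with 5 blocks: {q2,q4,q7,q8} | {q0,q3} | {q6} | {q1,q5,q9} | {q10}.

5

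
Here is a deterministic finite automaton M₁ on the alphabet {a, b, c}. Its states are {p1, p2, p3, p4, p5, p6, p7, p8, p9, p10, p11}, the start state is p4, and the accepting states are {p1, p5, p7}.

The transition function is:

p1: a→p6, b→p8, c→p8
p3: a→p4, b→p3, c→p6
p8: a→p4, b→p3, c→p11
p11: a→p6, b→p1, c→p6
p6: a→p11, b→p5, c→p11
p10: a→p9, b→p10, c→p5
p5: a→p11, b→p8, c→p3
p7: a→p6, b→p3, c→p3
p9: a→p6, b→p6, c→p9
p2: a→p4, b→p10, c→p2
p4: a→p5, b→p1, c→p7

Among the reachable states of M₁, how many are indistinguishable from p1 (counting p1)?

3

Reachable states from the start: {p1,p3,p4,p5,p6,p7,p8,p11}. Unreachable: {p2,p9,p10} — drop them.
Initial partition by acceptance: {p1,p5,p7} | {p3,p4,p6,p8,p11}.
Split {p3,p4,p6,p8,p11} by δ(·,a) → {p3,p6,p8,p11} and {p4}.
Refine {p3,p6,p8,p11} on symbol a: members go to different blocks, giving {p3,p8} and {p6,p11}.
The partition is now stable with 4 blocks: {p1,p5,p7} | {p3,p8} | {p4} | {p6,p11}.
The equivalence class containing p1 is {p1,p5,p7}, of size 3.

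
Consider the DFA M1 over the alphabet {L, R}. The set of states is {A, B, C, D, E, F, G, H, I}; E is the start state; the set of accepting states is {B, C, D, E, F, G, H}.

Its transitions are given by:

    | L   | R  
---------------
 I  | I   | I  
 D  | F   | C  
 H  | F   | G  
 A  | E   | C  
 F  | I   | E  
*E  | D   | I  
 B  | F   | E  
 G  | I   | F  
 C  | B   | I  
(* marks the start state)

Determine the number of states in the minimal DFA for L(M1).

States {A,G,H} cannot be reached from the start state, so discard them.
P0 = {B,C,D,E,F} | {I}.
Split {B,C,D,E,F} by δ(·,L) → {B,C,D,E} and {F}.
On input L, block {B,C,D,E} splits into {B,D} and {C,E}.
Stable partition: {B,D} | {I} | {F} | {C,E} — 4 equivalence classes.

4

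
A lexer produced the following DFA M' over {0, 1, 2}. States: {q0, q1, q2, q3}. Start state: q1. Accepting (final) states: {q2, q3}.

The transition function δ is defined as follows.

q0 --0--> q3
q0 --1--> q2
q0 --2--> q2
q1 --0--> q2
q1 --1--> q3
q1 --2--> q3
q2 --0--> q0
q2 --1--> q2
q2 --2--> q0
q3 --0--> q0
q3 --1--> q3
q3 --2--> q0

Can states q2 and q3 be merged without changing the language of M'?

Initial partition by acceptance: {q2,q3} | {q0,q1}.
No further refinement is possible. Final partition (2 blocks): {q2,q3} | {q0,q1}.
q2 and q3 lie in the same block of the stable partition, so they are equivalent — no string distinguishes them.

Yes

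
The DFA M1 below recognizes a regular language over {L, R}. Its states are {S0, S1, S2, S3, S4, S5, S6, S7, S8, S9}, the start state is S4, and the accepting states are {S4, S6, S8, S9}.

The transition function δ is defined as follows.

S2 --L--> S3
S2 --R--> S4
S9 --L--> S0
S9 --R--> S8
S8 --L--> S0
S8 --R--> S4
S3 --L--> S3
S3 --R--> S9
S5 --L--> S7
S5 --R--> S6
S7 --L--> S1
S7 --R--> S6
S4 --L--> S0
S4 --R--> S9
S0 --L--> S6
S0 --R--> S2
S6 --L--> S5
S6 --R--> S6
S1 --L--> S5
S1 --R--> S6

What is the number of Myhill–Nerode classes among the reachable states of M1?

All states are reachable from the start state.
P0 = {S4,S6,S8,S9} | {S0,S1,S2,S3,S5,S7}.
On input L, block {S0,S1,S2,S3,S5,S7} splits into {S1,S2,S3,S5,S7} and {S0}.
On input L, block {S4,S6,S8,S9} splits into {S4,S8,S9} and {S6}.
Refine {S1,S2,S3,S5,S7} on symbol R: members go to different blocks, giving {S1,S5,S7} and {S2,S3}.
Stable partition: {S4,S8,S9} | {S1,S5,S7} | {S0} | {S6} | {S2,S3} — 5 equivalence classes.

5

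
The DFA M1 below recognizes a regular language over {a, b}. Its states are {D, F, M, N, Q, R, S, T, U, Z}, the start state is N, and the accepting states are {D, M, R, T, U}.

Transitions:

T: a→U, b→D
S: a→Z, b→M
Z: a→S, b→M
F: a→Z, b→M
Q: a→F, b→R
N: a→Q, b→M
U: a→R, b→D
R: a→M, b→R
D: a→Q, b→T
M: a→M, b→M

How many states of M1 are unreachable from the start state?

3

Starting at N and following transitions, the reachable set is {F, M, N, Q, R, S, Z}. That leaves D, T, U unreachable — 3 in total.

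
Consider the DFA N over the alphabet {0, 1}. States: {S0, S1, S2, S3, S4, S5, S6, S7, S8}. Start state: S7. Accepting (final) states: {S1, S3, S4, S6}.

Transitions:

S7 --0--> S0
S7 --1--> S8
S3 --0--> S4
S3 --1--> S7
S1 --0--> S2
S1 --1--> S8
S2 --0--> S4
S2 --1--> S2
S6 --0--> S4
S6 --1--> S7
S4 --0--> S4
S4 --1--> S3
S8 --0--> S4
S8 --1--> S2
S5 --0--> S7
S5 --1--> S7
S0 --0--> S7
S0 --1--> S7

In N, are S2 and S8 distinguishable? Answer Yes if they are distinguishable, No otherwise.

No

Reachable states from the start: {S0,S2,S3,S4,S7,S8}. Unreachable: {S1,S5,S6} — drop them.
Start with accepting vs non-accepting: {S3,S4} | {S0,S2,S7,S8}.
Split {S3,S4} by δ(·,1) → {S3} and {S4}.
On input 0, block {S0,S2,S7,S8} splits into {S0,S7} and {S2,S8}.
Refine {S0,S7} on symbol 1: members go to different blocks, giving {S0} and {S7}.
Stable partition: {S3} | {S0} | {S4} | {S2,S8} | {S7} — 5 equivalence classes.
S2 and S8 lie in the same block of the stable partition, so they are equivalent — no string distinguishes them.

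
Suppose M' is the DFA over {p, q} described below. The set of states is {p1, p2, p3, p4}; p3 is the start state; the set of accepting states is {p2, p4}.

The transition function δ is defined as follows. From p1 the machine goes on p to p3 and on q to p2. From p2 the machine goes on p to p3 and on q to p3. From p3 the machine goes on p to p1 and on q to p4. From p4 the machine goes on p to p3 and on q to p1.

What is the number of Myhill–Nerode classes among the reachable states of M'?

All states are reachable from the start state.
Start with accepting vs non-accepting: {p2,p4} | {p1,p3}.
No further refinement is possible. Final partition (2 blocks): {p2,p4} | {p1,p3}.

2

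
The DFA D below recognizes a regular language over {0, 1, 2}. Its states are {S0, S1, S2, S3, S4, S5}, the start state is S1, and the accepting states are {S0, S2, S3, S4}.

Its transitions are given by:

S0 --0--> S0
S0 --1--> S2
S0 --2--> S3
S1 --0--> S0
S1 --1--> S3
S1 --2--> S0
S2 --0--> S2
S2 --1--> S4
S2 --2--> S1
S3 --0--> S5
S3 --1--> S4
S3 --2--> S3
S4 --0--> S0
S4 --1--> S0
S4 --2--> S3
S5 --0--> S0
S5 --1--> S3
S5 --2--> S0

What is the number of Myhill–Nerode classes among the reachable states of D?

All states are reachable from the start state.
P0 = {S0,S2,S3,S4} | {S1,S5}.
On input 0, block {S0,S2,S3,S4} splits into {S0,S2,S4} and {S3}.
Refine {S0,S2,S4} on symbol 2: members go to different blocks, giving {S0,S4} and {S2}.
On input 1, block {S0,S4} splits into {S0} and {S4}.
The partition is now stable with 5 blocks: {S0} | {S1,S5} | {S3} | {S2} | {S4}.

5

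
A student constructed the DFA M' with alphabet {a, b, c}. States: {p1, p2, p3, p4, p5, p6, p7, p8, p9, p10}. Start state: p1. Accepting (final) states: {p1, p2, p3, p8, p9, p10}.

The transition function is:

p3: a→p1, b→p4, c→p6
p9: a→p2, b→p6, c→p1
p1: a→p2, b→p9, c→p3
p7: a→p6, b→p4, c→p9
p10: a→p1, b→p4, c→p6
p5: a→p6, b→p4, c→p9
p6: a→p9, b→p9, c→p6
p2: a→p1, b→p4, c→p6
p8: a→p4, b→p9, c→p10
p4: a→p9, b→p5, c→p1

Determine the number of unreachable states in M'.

No path from p1 leads to p7, p8, p10; the other 7 states are all reachable.

3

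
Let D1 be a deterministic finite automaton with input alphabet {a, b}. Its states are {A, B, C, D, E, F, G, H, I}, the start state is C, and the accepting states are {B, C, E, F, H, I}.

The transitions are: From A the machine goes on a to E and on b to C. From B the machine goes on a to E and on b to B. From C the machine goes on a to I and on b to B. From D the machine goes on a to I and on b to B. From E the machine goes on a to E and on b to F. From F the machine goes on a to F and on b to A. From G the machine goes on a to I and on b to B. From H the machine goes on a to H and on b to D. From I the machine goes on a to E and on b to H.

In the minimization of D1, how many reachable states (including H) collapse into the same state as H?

2

Reachable states from the start: {A,B,C,D,E,F,H,I}. Unreachable: {G} — drop them.
Start with accepting vs non-accepting: {B,C,E,F,H,I} | {A,D}.
On input b, block {B,C,E,F,H,I} splits into {B,C,E,I} and {F,H}.
Split {B,C,E,I} by δ(·,b) → {B,C} and {E,I}.
The partition is now stable with 4 blocks: {B,C} | {A,D} | {F,H} | {E,I}.
State H belongs to the block {F,H}, which has 2 states.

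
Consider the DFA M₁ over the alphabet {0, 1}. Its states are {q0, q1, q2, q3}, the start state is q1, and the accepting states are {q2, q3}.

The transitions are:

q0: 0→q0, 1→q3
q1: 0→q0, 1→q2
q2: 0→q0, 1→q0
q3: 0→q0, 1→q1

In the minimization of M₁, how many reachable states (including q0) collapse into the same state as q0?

Start with accepting vs non-accepting: {q2,q3} | {q0,q1}.
The partition is now stable with 2 blocks: {q2,q3} | {q0,q1}.
State q0 belongs to the block {q0,q1}, which has 2 states.

2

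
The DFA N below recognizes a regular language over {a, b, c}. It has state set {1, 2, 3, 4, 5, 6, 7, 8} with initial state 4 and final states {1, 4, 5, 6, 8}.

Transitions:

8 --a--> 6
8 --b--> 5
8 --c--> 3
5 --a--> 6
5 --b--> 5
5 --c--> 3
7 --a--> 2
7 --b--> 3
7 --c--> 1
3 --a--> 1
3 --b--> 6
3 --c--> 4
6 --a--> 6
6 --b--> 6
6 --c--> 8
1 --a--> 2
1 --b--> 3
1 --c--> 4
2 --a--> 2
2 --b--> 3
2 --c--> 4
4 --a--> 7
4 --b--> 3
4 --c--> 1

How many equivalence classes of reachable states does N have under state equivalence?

Start with accepting vs non-accepting: {1,4,5,6,8} | {2,3,7}.
On input a, block {1,4,5,6,8} splits into {5,6,8} and {1,4}.
Split {5,6,8} by δ(·,c) → {5,8} and {6}.
On input a, block {2,3,7} splits into {2,7} and {3}.
The partition is now stable with 5 blocks: {5,8} | {2,7} | {1,4} | {6} | {3}.

5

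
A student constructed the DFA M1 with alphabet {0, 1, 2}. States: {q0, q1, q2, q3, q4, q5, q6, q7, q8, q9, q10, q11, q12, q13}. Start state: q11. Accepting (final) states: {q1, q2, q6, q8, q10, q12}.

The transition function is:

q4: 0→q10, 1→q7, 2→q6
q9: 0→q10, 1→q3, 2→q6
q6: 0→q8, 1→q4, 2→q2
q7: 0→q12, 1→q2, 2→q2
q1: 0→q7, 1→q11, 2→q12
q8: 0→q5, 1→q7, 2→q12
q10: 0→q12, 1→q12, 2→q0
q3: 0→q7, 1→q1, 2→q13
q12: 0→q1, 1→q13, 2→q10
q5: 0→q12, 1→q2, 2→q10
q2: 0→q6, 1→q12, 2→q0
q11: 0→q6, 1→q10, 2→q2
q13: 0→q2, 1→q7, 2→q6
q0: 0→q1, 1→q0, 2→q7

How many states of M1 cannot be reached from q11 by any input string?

No path from q11 leads to q3, q9; the other 12 states are all reachable.

2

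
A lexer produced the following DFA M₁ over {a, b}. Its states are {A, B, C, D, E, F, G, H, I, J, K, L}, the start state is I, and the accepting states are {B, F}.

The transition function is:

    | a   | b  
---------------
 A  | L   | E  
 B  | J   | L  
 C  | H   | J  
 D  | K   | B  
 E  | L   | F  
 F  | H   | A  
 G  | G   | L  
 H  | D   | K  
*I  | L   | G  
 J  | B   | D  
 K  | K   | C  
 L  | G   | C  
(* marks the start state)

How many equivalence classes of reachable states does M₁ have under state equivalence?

First remove the unreachable states {A,E,F}; 9 states remain.
Start with accepting vs non-accepting: {B} | {C,D,G,H,I,J,K,L}.
Split {C,D,G,H,I,J,K,L} by δ(·,a) → {C,D,G,H,I,K,L} and {J}.
Split {C,D,G,H,I,K,L} by δ(·,b) → {G,H,I,K,L} and {C} and {D}.
On input a, block {G,H,I,K,L} splits into {G,I,K,L} and {H}.
Split {G,I,K,L} by δ(·,b) → {G,I} and {K,L}.
Refine {G,I} on symbol a: members go to different blocks, giving {G} and {I}.
Split {K,L} by δ(·,a) → {K} and {L}.
The partition is now stable with 9 blocks: {B} | {G} | {J} | {C} | {D} | {H} | {K} | {I} | {L}.

9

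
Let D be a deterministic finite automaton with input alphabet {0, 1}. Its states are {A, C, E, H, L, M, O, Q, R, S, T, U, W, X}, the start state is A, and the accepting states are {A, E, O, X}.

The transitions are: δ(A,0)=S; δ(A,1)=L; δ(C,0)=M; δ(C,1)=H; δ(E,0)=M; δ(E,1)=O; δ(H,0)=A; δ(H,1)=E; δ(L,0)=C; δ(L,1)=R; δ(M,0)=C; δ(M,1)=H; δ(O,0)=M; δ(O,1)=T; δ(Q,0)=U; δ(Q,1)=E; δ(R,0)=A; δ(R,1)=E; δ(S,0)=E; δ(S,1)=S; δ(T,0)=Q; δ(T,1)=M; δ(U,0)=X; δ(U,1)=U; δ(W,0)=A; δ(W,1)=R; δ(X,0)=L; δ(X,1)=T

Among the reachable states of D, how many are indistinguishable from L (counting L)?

Reachable states from the start: {A,C,E,H,L,M,O,Q,R,S,T,U,X}. Unreachable: {W} — drop them.
Initial partition by acceptance: {A,E,O,X} | {C,H,L,M,Q,R,S,T,U}.
On input 1, block {A,E,O,X} splits into {A,O,X} and {E}.
On input 0, block {C,H,L,M,Q,R,S,T,U} splits into {C,L,M,Q,T} and {H,R,U} and {S}.
Refine {A,O,X} on symbol 0: members go to different blocks, giving {O,X} and {A}.
Split {C,L,M,Q,T} by δ(·,0) → {C,L,M,T} and {Q}.
Split {C,L,M,T} by δ(·,0) → {C,L,M} and {T}.
Refine {H,R,U} on symbol 0: members go to different blocks, giving {H,R} and {U}.
No further refinement is possible. Final partition (9 blocks): {O,X} | {C,L,M} | {E} | {H,R} | {S} | {A} | {Q} | {T} | {U}.
The equivalence class containing L is {C,L,M}, of size 3.

3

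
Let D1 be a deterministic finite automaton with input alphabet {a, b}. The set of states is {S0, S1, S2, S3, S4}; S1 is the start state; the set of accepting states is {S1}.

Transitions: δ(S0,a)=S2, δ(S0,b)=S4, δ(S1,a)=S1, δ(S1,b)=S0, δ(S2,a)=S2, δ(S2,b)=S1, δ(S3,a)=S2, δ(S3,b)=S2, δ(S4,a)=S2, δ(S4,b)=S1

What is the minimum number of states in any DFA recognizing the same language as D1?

3

Reachable states from the start: {S0,S1,S2,S4}. Unreachable: {S3} — drop them.
Start with accepting vs non-accepting: {S1} | {S0,S2,S4}.
Refine {S0,S2,S4} on symbol b: members go to different blocks, giving {S2,S4} and {S0}.
No further refinement is possible. Final partition (3 blocks): {S1} | {S2,S4} | {S0}.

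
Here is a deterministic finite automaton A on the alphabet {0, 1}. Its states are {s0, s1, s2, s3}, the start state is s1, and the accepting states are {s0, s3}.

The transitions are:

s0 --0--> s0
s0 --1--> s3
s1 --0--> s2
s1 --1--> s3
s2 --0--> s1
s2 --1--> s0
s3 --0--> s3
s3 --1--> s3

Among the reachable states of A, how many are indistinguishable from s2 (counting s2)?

Every state is reachable, so we keep all 4.
P0 = {s0,s3} | {s1,s2}.
Stable partition: {s0,s3} | {s1,s2} — 2 equivalence classes.
State s2 belongs to the block {s1,s2}, which has 2 states.

2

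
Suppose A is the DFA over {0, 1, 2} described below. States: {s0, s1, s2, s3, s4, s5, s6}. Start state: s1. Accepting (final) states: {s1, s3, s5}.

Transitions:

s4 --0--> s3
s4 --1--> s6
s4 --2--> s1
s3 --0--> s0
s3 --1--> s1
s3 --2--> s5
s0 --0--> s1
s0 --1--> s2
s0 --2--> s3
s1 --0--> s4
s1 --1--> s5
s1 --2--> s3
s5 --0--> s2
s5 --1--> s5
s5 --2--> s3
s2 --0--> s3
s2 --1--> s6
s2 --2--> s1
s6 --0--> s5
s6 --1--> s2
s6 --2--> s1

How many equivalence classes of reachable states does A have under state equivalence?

2

All states are reachable from the start state.
P0 = {s1,s3,s5} | {s0,s2,s4,s6}.
The partition is now stable with 2 blocks: {s1,s3,s5} | {s0,s2,s4,s6}.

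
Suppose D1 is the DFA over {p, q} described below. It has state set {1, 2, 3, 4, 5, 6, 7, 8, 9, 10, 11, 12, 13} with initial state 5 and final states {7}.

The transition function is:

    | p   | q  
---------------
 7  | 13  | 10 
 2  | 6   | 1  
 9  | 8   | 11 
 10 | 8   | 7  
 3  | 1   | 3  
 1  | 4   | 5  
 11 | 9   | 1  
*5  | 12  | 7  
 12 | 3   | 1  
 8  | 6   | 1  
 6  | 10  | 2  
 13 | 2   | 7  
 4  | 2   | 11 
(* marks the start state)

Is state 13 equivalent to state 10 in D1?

Yes

Every state is reachable, so we keep all 13.
Initial partition by acceptance: {7} | {1,2,3,4,5,6,8,9,10,11,12,13}.
Split {1,2,3,4,5,6,8,9,10,11,12,13} by δ(·,q) → {1,2,3,4,6,8,9,11,12} and {5,10,13}.
Split {1,2,3,4,6,8,9,11,12} by δ(·,p) → {1,2,3,4,8,9,11,12} and {6}.
On input p, block {1,2,3,4,8,9,11,12} splits into {1,3,4,9,11,12} and {2,8}.
On input p, block {1,3,4,9,11,12} splits into {1,3,11,12} and {4,9}.
On input p, block {1,3,11,12} splits into {1,11} and {3,12}.
Refine {1,11} on symbol q: members go to different blocks, giving {1} and {11}.
On input p, block {5,10,13} splits into {10,13} and {5}.
Split {3,12} by δ(·,p) → {3} and {12}.
No further refinement is possible. Final partition (10 blocks): {7} | {1} | {10,13} | {6} | {2,8} | {4,9} | {3} | {11} | {5} | {12}.
13 and 10 lie in the same block of the stable partition, so they are equivalent — no string distinguishes them.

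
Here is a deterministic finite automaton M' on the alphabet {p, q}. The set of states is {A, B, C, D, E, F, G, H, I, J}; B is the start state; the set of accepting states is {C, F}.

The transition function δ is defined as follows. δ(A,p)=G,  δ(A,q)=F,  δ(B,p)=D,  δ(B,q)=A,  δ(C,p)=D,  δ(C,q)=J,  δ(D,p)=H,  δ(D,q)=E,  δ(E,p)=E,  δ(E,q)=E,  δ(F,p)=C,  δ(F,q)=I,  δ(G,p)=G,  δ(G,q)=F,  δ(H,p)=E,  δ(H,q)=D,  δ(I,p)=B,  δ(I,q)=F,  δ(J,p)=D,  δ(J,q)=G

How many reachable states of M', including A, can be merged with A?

P0 = {C,F} | {A,B,D,E,G,H,I,J}.
On input p, block {C,F} splits into {C} and {F}.
On input q, block {A,B,D,E,G,H,I,J} splits into {B,D,E,H,J} and {A,G,I}.
Split {B,D,E,H,J} by δ(·,q) → {D,E,H} and {B,J}.
Split {A,G,I} by δ(·,p) → {A,G} and {I}.
No further refinement is possible. Final partition (6 blocks): {C} | {D,E,H} | {F} | {A,G} | {B,J} | {I}.
The equivalence class containing A is {A,G}, of size 2.

2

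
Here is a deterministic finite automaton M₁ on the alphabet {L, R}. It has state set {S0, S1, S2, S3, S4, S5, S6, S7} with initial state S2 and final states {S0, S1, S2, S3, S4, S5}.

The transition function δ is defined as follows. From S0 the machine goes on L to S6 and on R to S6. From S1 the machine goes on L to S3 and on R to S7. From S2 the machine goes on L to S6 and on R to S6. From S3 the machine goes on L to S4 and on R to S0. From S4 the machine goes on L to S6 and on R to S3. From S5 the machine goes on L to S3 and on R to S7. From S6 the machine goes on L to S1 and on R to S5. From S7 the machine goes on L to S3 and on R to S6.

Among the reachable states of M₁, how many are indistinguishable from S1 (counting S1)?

All states are reachable from the start state.
Initial partition by acceptance: {S0,S1,S2,S3,S4,S5} | {S6,S7}.
Refine {S0,S1,S2,S3,S4,S5} on symbol L: members go to different blocks, giving {S0,S2,S4} and {S1,S3,S5}.
Refine {S0,S2,S4} on symbol R: members go to different blocks, giving {S0,S2} and {S4}.
Split {S6,S7} by δ(·,R) → {S6} and {S7}.
On input L, block {S1,S3,S5} splits into {S1,S5} and {S3}.
Stable partition: {S0,S2} | {S6} | {S1,S5} | {S4} | {S7} | {S3} — 6 equivalence classes.
The equivalence class containing S1 is {S1,S5}, of size 2.

2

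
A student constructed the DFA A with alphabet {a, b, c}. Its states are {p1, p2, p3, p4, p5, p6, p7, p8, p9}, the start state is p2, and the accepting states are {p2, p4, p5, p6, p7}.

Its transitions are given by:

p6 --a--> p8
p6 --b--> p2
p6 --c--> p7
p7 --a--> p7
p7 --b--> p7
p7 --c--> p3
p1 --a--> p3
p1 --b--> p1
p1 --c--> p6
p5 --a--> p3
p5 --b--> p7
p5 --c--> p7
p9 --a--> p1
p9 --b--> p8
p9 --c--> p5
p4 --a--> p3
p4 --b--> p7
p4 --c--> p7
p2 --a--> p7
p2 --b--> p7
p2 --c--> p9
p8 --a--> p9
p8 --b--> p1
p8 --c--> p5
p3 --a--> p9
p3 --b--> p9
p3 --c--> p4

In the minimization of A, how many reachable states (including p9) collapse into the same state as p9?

Initial partition by acceptance: {p2,p4,p5,p6,p7} | {p1,p3,p8,p9}.
Refine {p2,p4,p5,p6,p7} on symbol a: members go to different blocks, giving {p4,p5,p6} and {p2,p7}.
Stable partition: {p4,p5,p6} | {p1,p3,p8,p9} | {p2,p7} — 3 equivalence classes.
The equivalence class containing p9 is {p1,p3,p8,p9}, of size 4.

4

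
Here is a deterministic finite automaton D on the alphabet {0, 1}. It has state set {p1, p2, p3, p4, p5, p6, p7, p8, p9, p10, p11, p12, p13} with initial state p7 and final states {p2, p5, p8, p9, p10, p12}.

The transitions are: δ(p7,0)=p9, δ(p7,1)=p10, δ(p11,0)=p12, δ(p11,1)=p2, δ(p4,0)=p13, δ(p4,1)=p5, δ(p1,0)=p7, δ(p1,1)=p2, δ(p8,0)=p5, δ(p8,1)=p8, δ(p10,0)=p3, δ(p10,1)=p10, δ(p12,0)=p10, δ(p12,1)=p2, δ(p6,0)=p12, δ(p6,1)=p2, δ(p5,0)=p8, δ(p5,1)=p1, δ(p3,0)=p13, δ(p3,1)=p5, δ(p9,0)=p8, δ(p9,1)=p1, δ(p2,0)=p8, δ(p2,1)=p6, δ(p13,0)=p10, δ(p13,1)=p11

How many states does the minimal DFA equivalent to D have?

First remove the unreachable states {p4}; 12 states remain.
Initial partition by acceptance: {p2,p5,p8,p9,p10,p12} | {p1,p3,p6,p7,p11,p13}.
On input 0, block {p2,p5,p8,p9,p10,p12} splits into {p2,p5,p8,p9,p12} and {p10}.
Refine {p2,p5,p8,p9,p12} on symbol 0: members go to different blocks, giving {p2,p5,p8,p9} and {p12}.
Refine {p2,p5,p8,p9} on symbol 1: members go to different blocks, giving {p2,p5,p9} and {p8}.
On input 0, block {p1,p3,p6,p7,p11,p13} splits into {p1,p3} and {p6,p11} and {p7} and {p13}.
Refine {p2,p5,p9} on symbol 1: members go to different blocks, giving {p5,p9} and {p2}.
On input 0, block {p1,p3} splits into {p1} and {p3}.
The partition is now stable with 10 blocks: {p5,p9} | {p1} | {p10} | {p12} | {p8} | {p6,p11} | {p7} | {p13} | {p2} | {p3}.

10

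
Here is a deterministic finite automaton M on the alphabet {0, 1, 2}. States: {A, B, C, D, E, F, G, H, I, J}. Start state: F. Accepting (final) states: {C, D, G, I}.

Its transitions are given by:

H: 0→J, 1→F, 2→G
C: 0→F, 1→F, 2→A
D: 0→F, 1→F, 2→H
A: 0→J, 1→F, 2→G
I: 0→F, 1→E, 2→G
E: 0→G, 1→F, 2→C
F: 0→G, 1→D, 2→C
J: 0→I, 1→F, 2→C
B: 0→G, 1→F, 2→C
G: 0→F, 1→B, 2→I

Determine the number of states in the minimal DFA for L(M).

Start with accepting vs non-accepting: {C,D,G,I} | {A,B,E,F,H,J}.
On input 2, block {C,D,G,I} splits into {C,D} and {G,I}.
Split {A,B,E,F,H,J} by δ(·,0) → {B,E,F,J} and {A,H}.
On input 1, block {B,E,F,J} splits into {B,E,J} and {F}.
Stable partition: {C,D} | {B,E,J} | {G,I} | {A,H} | {F} — 5 equivalence classes.

5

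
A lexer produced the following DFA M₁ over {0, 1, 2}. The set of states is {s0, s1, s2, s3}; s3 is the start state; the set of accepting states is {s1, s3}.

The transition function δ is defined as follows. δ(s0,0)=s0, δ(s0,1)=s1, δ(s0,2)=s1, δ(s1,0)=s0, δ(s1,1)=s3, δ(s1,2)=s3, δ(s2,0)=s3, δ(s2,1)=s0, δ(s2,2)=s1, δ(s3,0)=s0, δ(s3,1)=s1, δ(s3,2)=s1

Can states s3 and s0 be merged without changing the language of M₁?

No

States {s2} cannot be reached from the start state, so discard them.
Initial partition by acceptance: {s1,s3} | {s0}.
The partition is now stable with 2 blocks: {s1,s3} | {s0}.
s3 and s0 end up in different blocks, so they are distinguishable. For instance, the string 'ε' is accepted from only s3.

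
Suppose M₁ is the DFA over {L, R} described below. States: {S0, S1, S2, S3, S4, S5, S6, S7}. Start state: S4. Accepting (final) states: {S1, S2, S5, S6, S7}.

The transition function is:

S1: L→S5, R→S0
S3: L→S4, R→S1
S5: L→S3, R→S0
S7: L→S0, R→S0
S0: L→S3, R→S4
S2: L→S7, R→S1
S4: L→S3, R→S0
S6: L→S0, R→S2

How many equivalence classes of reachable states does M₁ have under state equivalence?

4

Reachable states from the start: {S0,S1,S3,S4,S5}. Unreachable: {S2,S6,S7} — drop them.
Start with accepting vs non-accepting: {S1,S5} | {S0,S3,S4}.
Split {S1,S5} by δ(·,L) → {S1} and {S5}.
Split {S0,S3,S4} by δ(·,R) → {S0,S4} and {S3}.
The partition is now stable with 4 blocks: {S1} | {S0,S4} | {S5} | {S3}.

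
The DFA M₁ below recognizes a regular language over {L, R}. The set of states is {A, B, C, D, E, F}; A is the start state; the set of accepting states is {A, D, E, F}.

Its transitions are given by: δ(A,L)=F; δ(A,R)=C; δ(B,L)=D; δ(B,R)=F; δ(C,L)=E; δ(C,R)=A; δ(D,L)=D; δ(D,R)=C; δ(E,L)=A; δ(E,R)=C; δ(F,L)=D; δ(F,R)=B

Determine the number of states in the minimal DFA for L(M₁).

P0 = {A,D,E,F} | {B,C}.
No further refinement is possible. Final partition (2 blocks): {A,D,E,F} | {B,C}.

2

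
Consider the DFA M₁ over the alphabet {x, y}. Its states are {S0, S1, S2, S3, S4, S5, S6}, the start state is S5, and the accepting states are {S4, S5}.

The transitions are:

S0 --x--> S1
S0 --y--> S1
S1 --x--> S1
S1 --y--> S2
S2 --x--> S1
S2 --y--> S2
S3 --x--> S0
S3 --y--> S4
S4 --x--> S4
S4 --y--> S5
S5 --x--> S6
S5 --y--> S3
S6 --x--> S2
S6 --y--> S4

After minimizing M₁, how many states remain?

4

P0 = {S4,S5} | {S0,S1,S2,S3,S6}.
Refine {S4,S5} on symbol x: members go to different blocks, giving {S4} and {S5}.
Split {S0,S1,S2,S3,S6} by δ(·,y) → {S0,S1,S2} and {S3,S6}.
Stable partition: {S4} | {S0,S1,S2} | {S5} | {S3,S6} — 4 equivalence classes.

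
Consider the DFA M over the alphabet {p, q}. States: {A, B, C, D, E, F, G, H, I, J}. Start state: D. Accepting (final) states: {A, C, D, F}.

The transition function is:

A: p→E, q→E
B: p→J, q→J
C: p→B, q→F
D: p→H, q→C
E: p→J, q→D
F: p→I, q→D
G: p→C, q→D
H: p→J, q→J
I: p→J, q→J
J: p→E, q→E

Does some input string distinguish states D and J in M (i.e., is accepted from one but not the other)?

States {A,G} cannot be reached from the start state, so discard them.
Initial partition by acceptance: {C,D,F} | {B,E,H,I,J}.
Split {B,E,H,I,J} by δ(·,q) → {B,H,I,J} and {E}.
Refine {B,H,I,J} on symbol p: members go to different blocks, giving {B,H,I} and {J}.
Stable partition: {C,D,F} | {B,H,I} | {E} | {J} — 4 equivalence classes.
D and J end up in different blocks, so they are distinguishable. For instance, the string 'ε' is accepted from only D.

Yes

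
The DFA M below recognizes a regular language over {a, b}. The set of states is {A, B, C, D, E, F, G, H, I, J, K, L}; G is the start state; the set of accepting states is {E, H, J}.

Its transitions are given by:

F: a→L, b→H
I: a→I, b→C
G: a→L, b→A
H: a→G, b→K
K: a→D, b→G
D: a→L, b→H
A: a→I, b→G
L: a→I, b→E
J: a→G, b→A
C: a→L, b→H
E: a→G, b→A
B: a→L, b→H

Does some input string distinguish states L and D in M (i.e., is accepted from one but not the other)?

Yes

States {B,F,J} cannot be reached from the start state, so discard them.
Start with accepting vs non-accepting: {E,H} | {A,C,D,G,I,K,L}.
On input b, block {A,C,D,G,I,K,L} splits into {A,G,I,K} and {C,D,L}.
Refine {A,G,I,K} on symbol a: members go to different blocks, giving {A,I} and {G,K}.
Split {E,H} by δ(·,b) → {E} and {H}.
Refine {A,I} on symbol b: members go to different blocks, giving {A} and {I}.
Split {C,D,L} by δ(·,a) → {C,D} and {L}.
Refine {G,K} on symbol a: members go to different blocks, giving {G} and {K}.
The partition is now stable with 8 blocks: {E} | {A} | {C,D} | {G} | {H} | {I} | {L} | {K}.
L and D end up in different blocks, so they are distinguishable. For instance, the string 'ab' is accepted from only D.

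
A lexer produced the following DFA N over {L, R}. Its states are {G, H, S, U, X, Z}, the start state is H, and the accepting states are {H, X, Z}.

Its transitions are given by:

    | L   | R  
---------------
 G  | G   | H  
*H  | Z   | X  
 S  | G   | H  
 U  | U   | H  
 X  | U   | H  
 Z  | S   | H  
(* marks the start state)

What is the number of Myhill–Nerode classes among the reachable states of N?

3

Start with accepting vs non-accepting: {H,X,Z} | {G,S,U}.
On input L, block {H,X,Z} splits into {X,Z} and {H}.
Stable partition: {X,Z} | {G,S,U} | {H} — 3 equivalence classes.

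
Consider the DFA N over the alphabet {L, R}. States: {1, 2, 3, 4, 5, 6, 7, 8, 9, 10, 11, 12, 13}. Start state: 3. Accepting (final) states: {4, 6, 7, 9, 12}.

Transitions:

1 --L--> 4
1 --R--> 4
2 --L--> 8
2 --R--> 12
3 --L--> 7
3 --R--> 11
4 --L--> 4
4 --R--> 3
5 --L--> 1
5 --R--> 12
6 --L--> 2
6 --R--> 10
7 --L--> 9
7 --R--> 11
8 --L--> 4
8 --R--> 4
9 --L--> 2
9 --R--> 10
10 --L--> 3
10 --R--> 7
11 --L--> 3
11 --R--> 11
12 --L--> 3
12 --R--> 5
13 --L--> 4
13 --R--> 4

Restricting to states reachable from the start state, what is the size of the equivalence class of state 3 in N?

1

States {6,13} cannot be reached from the start state, so discard them.
Initial partition by acceptance: {4,7,9,12} | {1,2,3,5,8,10,11}.
Refine {4,7,9,12} on symbol L: members go to different blocks, giving {4,7} and {9,12}.
On input L, block {4,7} splits into {4} and {7}.
On input L, block {1,2,3,5,8,10,11} splits into {2,5,10,11} and {1,8} and {3}.
Refine {2,5,10,11} on symbol L: members go to different blocks, giving {2,5} and {10,11}.
Refine {9,12} on symbol L: members go to different blocks, giving {9} and {12}.
On input R, block {10,11} splits into {10} and {11}.
Stable partition: {4} | {2,5} | {9} | {7} | {1,8} | {3} | {10} | {12} | {11} — 9 equivalence classes.
State 3 belongs to the block {3}, which has 1 states.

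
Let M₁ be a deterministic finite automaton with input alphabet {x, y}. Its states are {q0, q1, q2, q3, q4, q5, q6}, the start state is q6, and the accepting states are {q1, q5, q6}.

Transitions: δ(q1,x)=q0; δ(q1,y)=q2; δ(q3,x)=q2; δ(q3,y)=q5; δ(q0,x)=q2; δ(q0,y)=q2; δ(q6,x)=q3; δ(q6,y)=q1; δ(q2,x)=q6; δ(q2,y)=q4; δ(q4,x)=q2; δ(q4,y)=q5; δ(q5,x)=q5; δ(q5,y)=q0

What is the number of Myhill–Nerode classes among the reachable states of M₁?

Initial partition by acceptance: {q1,q5,q6} | {q0,q2,q3,q4}.
On input x, block {q1,q5,q6} splits into {q1,q6} and {q5}.
Refine {q1,q6} on symbol y: members go to different blocks, giving {q1} and {q6}.
Split {q0,q2,q3,q4} by δ(·,x) → {q0,q3,q4} and {q2}.
Split {q0,q3,q4} by δ(·,y) → {q3,q4} and {q0}.
The partition is now stable with 6 blocks: {q1} | {q3,q4} | {q5} | {q6} | {q2} | {q0}.

6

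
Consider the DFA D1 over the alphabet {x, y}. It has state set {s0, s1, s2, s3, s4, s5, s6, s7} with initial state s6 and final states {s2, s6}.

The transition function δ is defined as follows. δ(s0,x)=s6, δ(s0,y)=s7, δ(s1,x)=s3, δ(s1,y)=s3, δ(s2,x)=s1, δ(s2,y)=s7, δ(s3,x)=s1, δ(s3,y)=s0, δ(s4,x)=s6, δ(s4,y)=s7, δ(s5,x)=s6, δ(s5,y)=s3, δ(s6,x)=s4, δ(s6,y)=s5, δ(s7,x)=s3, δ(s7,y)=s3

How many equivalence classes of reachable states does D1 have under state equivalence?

First remove the unreachable states {s2}; 7 states remain.
Start with accepting vs non-accepting: {s6} | {s0,s1,s3,s4,s5,s7}.
Split {s0,s1,s3,s4,s5,s7} by δ(·,x) → {s0,s4,s5} and {s1,s3,s7}.
On input y, block {s1,s3,s7} splits into {s1,s7} and {s3}.
Refine {s0,s4,s5} on symbol y: members go to different blocks, giving {s0,s4} and {s5}.
No further refinement is possible. Final partition (5 blocks): {s6} | {s0,s4} | {s1,s7} | {s3} | {s5}.

5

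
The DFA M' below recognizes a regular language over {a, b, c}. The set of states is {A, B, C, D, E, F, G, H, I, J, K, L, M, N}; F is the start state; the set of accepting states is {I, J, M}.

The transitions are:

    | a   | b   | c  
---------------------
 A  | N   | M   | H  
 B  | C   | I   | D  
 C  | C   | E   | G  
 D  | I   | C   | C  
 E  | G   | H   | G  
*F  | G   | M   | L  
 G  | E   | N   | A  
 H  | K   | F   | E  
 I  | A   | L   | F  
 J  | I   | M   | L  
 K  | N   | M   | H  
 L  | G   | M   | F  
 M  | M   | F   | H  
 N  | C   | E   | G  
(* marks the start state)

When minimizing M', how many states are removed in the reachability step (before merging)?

BFS from F reaches {A, C, E, F, G, H, K, L, M, N}; the 4 state(s) B, D, I, J are never visited.

4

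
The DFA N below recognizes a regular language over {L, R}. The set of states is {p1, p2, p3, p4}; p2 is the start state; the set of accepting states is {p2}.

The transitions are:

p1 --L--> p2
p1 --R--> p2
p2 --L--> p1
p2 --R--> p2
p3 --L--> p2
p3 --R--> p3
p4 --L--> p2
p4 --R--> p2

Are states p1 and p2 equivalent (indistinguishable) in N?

No

Reachable states from the start: {p1,p2}. Unreachable: {p3,p4} — drop them.
Start with accepting vs non-accepting: {p2} | {p1}.
Stable partition: {p2} | {p1} — 2 equivalence classes.
p1 and p2 end up in different blocks, so they are distinguishable. For instance, the string 'ε' is accepted from only p2.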